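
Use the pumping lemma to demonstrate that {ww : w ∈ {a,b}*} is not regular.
Assume for contradiction that L is regular, and let p ≥ 1 be the pumping length given by the pumping lemma.
Choose s = a^p b a^p b. Then s ∈ L (take w = a^p b) and |s| = 2p + 2 ≥ p.
By the pumping lemma, s = xyz for some x, y, z with |xy| ≤ p, |y| ≥ 1, and xy^i z ∈ L for every i ≥ 0.
Since |xy| ≤ p and the first p symbols of s are all a's, y = a^k for some k with 1 ≤ k ≤ p.

Take i = 2: t = xy²z = a^(p + k) b a^p b.
Suppose t = uu for some string u. The string t contains exactly two b's and ends in b, so u contains exactly one b and ends in b; hence u = a^j b for some j, and uu = a^j b a^j b. Comparing with t = a^(p + k) b a^p b forces j = p + k (first block) and j = p (second block), which is impossible since k ≥ 1. So t ∉ L.

This contradicts the pumping lemma, which requires xy^i z ∈ L for all i ≥ 0.
Hence L = {ww : w ∈ {a,b}*} is not regular. ∎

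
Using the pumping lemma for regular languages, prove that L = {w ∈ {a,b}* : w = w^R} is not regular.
Assume for contradiction that L is regular, and let p ≥ 1 be the pumping length given by the pumping lemma.
Choose s = a^p b a^p. Then s ∈ L (it reads the same in both directions) and |s| = 2p + 1 ≥ p.
By the pumping lemma, s = xyz for some x, y, z with |xy| ≤ p, |y| ≥ 1, and xy^i z ∈ L for every i ≥ 0.
Since |xy| ≤ p and the first p symbols of s are all a's, y = a^k for some k with 1 ≤ k ≤ p.

Take i = 0: xy⁰z = a^(p − k) b a^p.
Its reversal is a^p b a^(p − k). These differ because the block of a's before the unique b has length p − k in one and p in the other, and p − k ≠ p since k ≥ 1. So xy⁰z is not a palindrome, i.e. xy⁰z ∉ L.

This contradicts the pumping lemma, which requires xy^i z ∈ L for all i ≥ 0.
Hence L = {w ∈ {a,b}* : w = w^R} is not regular. ∎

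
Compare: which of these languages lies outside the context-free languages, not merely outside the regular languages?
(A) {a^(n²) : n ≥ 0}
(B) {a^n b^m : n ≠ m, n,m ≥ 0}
(A) {a^(n²) : n ≥ 0}

(A) {a^(n²) : n ≥ 0} requires the CFL pumping lemma.

- {a^n b^m : n ≠ m, n,m ≥ 0} is context-free (but not regular)
  • Can be shown non-regular with the regular pumping lemma
  • After pumping a's, we can make n = m

- {a^(n²) : n ≥ 0} is NOT context-free
  • Requires the CFL pumping lemma to prove
  • Gaps between squares grow unboundedly

The CFL pumping lemma is "stronger" in that it can prove non-membership
in the larger class of context-free languages.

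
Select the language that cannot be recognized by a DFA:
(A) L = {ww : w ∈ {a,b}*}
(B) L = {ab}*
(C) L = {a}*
(A) {ww : w ∈ {a,b}*}

(A) L = {ww : w ∈ {a,b}*} is NOT regular.

The pumping lemma can be used to prove this:
After pumping, the two halves no longer match

The other languages are regular because they can be recognized by finite automata.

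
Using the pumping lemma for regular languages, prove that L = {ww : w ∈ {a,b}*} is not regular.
Assume for contradiction that L is regular, and let p ≥ 1 be the pumping length given by the pumping lemma.
Choose s = a^p b a^p b. Then s ∈ L (take w = a^p b) and |s| = 2p + 2 ≥ p.
By the pumping lemma, s = xyz for some x, y, z with |xy| ≤ p, |y| ≥ 1, and xy^i z ∈ L for every i ≥ 0.
Since |xy| ≤ p and the first p symbols of s are all a's, y = a^k for some k with 1 ≤ k ≤ p.

Take i = 2: t = xy²z = a^(p + k) b a^p b.
Suppose t = uu for some string u. The string t contains exactly two b's and ends in b, so u contains exactly one b and ends in b; hence u = a^j b for some j, and uu = a^j b a^j b. Comparing with t = a^(p + k) b a^p b forces j = p + k (first block) and j = p (second block), which is impossible since k ≥ 1. So t ∉ L.

This contradicts the pumping lemma, which requires xy^i z ∈ L for all i ≥ 0.
Hence L = {ww : w ∈ {a,b}*} is not regular. ∎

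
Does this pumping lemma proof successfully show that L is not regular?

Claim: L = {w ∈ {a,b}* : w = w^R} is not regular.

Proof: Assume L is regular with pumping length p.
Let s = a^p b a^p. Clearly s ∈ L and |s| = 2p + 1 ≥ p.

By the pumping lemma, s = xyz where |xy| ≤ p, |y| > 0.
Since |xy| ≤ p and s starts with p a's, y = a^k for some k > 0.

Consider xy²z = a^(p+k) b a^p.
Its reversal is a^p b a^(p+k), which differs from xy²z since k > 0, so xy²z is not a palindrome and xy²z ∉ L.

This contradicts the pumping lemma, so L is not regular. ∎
The proof is correct.

This proof is valid because:
1. s = a^p b a^p is in L and is chosen in terms of p, so |s| ≥ p holds for every p
2. The decomposition analysis is correct: |xy| ≤ p forces y to lie inside the leading a's
3. The contradiction is valid: a^(p+k) b a^p has more a's before the b than after it, so it is not a palindrome
4. The conclusion follows logically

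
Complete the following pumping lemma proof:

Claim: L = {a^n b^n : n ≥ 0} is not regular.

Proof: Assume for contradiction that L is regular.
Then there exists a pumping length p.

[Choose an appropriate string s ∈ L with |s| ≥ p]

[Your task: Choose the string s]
s = a^p b^p

This string is in L (has equal a's and b's) and has length 2p ≥ p.
Any decomposition xyz with |xy| ≤ p means y consists only of a's,
so pumping will unbalance the counts.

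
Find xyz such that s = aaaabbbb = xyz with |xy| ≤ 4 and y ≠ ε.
x = 'aaa', y = 'a', z = 'bbbb'

For s = aaaabbbb and p = 4, one valid decomposition is:
- x = 'aaa' (length 3)
- y = 'a' (length 1)
- z = 'bbbb' (length 4)

Verification:
- xyz = 'aaa' + 'a' + 'bbbb' = aaaabbbb ✓
- |xy| = 4 ≤ 4 ✓
- |y| = 1 > 0 ✓

All pumping lemma constraints are satisfied.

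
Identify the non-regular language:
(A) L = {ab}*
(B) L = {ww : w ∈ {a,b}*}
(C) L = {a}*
(B) {ww : w ∈ {a,b}*}

(B) L = {ww : w ∈ {a,b}*} is NOT regular.

The pumping lemma can be used to prove this:
After pumping, the two halves no longer match

The other languages are regular because they can be recognized by finite automata.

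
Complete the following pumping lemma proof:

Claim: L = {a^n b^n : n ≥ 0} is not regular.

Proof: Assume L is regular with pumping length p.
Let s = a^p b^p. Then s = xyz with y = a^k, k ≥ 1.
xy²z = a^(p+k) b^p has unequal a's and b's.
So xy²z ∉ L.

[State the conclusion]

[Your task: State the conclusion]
This contradicts the pumping lemma for regular languages,
which guarantees xy^i z ∈ L for all i ≥ 0.

Since our assumption that L is regular leads to a contradiction,
we conclude that L = {a^n b^n : n ≥ 0} is NOT regular. ∎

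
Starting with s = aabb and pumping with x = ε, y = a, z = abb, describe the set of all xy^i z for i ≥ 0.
{xy^i z : i ≥ 0} = {a^(i+1) b^2 : i ≥ 0} = {abb, aabb, aaabb, ...}

With x = ε, y = a, z = abb: Starting with aabb and pumping the first 'a' (z = abb keeps the second 'a'), we get strings with i+1 a's followed by 2 b's for i = 0, 1, 2, ...; note bb is not produced because z always contributes one a.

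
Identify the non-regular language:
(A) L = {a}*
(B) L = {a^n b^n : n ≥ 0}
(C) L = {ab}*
(B) {a^n b^n : n ≥ 0}

(B) L = {a^n b^n : n ≥ 0} is NOT regular.

The pumping lemma can be used to prove this:
After pumping, the number of a's and b's become unequal

The other languages are regular because they can be recognized by finite automata.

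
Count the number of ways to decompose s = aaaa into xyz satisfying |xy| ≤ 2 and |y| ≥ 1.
3

For s = 'aaaa' with pumping length p = 2:

Constraints: |xy| ≤ 2, |y| > 0

Valid decompositions (|xy| ≤ p, |y| ≥ 1):
  • x='', y='a', z='aaa'
  • x='a', y='a', z='aa'
  • x='', y='aa', z='aa'

Total count: 3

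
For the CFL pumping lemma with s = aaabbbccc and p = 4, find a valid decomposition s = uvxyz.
u='aa', v='a', x='bb', y='b', z='ccc'

For s = aaabbbccc with pumping length p = 4:

One valid decomposition:
- u = 'aa'
- v = 'a'
- x = 'bb'
- y = 'b'
- z = 'ccc'

Verification:
- uvxyz = 'aa' + 'a' + 'bb' + 'b' + 'ccc' = aaabbbccc ✓
- |vxy| = |'abbb'| = 4 ≤ 4 ✓
- |vy| = |'ab'| = 2 > 0 ✓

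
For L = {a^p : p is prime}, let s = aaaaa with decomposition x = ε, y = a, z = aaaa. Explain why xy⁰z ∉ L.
xy⁰z = aaaa ∉ L

Pumping with i = 0 replaces y = a by y⁰ = ε:
- Original: s = xyz = aaaaa; aaaaa has length 5, which is prime, so it is in L
- Pumped: xy⁰z = ε · ε · aaaa = aaaa
- aaaa has length 4 = 2 × 2, which is not prime, so it is not in L

The pumping lemma would require xy⁰z ∈ L, so this decomposition yields a contradiction.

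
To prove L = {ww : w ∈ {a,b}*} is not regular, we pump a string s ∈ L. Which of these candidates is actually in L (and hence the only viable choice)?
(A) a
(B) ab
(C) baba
(C) baba

The pumping lemma is applied to a string s that lies in L, so first check membership of each option:
- (A) a has odd length 1, so it cannot be written as ww and is not in L ✗
- (B) ab has length 2; its halves are a and b, which differ, so it is not in L ✗
- (C) baba splits into halves ba · ba, which are equal, so it is in L (w = ba) ✓

Only (C) baba is in L, so it is the only candidate that could play the role of s.
(In a complete proof one picks s in terms of the pumping length p so that |s| ≥ p is guaranteed; a fixed string like baba illustrates the shape of such an s.)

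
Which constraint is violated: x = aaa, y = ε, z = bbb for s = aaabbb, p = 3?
Violated: |y| > 0

The decomposition x = aaa, y = ε, z = bbb for s = aaabbb with p = 3
violates the constraint: |y| > 0

|y| = 0, but the pumping lemma requires |y| > 0 (y must be non-empty).

Pumping lemma constraints:
1. xyz = s (decomposition is valid)
2. |xy| ≤ p
3. |y| > 0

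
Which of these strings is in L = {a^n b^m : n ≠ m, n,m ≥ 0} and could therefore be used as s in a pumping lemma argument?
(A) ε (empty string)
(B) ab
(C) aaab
(C) aaab

The pumping lemma is applied to a string s that lies in L, so first check membership of each option:
- (A) ε = a^0 b^0 has n = m = 0, so it is not in L ✗
- (B) ab = a^1 b^1 has n = m = 1, so it is not in L ✗
- (C) aaab = a^3 b^1 with 3 ≠ 1, so it is in L ✓

Only (C) aaab is in L, so it is the only candidate that could play the role of s.
(In a complete proof one picks s in terms of the pumping length p so that |s| ≥ p is guaranteed; a fixed string like aaab illustrates the shape of such an s.)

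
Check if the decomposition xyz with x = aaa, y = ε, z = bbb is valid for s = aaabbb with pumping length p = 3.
Violated: |y| > 0

The decomposition x = aaa, y = ε, z = bbb for s = aaabbb with p = 3
violates the constraint: |y| > 0

|y| = 0, but the pumping lemma requires |y| > 0 (y must be non-empty).

Pumping lemma constraints:
1. xyz = s (decomposition is valid)
2. |xy| ≤ p
3. |y| > 0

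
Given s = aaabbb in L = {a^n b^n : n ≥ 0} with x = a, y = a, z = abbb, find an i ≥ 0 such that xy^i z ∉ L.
i = 2

xy²z = a · aa · abbb = aaaabbb; aaaabbb has 4 a's and 3 b's; 4 ≠ 3, so it is not in L.
(Other choices also work, e.g. i = 0, 3; only i = 1 is guaranteed to stay in L since xy¹z = s.)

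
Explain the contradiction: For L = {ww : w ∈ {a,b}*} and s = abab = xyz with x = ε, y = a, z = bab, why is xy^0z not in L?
xy⁰z = bab ∉ L

Pumping with i = 0 replaces y = a by y⁰ = ε:
- Original: s = xyz = abab; abab splits into halves ab · ab, which are equal, so it is in L (w = ab)
- Pumped: xy⁰z = ε · ε · bab = bab
- bab has odd length 3, so it cannot be written as ww and is not in L

The pumping lemma would require xy⁰z ∈ L, so this decomposition yields a contradiction.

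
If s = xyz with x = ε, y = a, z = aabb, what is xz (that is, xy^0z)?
aabb

Given x = '', y = 'a', z = 'aabb' and i = 0:

xy^0z = x + y·y·...·y (0 times) + z
       = '' + 'a'^0 + 'aabb'
       = '' + '' + 'aabb'
       = 'aabb'

The pumped string is 'aabb' with length 4.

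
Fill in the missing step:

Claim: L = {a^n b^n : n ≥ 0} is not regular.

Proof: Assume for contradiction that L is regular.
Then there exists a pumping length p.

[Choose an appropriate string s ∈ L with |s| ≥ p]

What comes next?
s = a^p b^p

This string is in L (has equal a's and b's) and has length 2p ≥ p.
Any decomposition xyz with |xy| ≤ p means y consists only of a's,
so pumping will unbalance the counts.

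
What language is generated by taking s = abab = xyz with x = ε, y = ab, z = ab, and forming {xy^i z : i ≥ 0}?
{xy^i z : i ≥ 0} = {(ab)^(i+1) : i ≥ 0} = {ab, abab, ababab, ...}

With x = ε, y = ab, z = ab: Pumping 'ab' gives strings of alternating a's and b's.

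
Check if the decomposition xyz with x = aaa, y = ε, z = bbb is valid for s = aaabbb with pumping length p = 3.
Violated: |y| > 0

The decomposition x = aaa, y = ε, z = bbb for s = aaabbb with p = 3
violates the constraint: |y| > 0

|y| = 0, but the pumping lemma requires |y| > 0 (y must be non-empty).

Pumping lemma constraints:
1. xyz = s (decomposition is valid)
2. |xy| ≤ p
3. |y| > 0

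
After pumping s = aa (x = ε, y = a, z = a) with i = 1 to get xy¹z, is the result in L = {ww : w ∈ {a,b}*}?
Yes

xy¹z = ε · a · a = aa.
aa splits into halves a · a, which are equal, so it is in L (w = a).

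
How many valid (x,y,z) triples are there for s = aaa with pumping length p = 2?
3

For s = 'aaa' with pumping length p = 2:

Constraints: |xy| ≤ 2, |y| > 0

Valid decompositions (|xy| ≤ p, |y| ≥ 1):
  • x='', y='a', z='aa'
  • x='a', y='a', z='a'
  • x='', y='aa', z='a'

Total count: 3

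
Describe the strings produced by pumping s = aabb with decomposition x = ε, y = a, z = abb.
{xy^i z : i ≥ 0} = {a^(i+1) b^2 : i ≥ 0} = {abb, aabb, aaabb, ...}

With x = ε, y = a, z = abb: Starting with aabb and pumping the first 'a' (z = abb keeps the second 'a'), we get strings with i+1 a's followed by 2 b's for i = 0, 1, 2, ...; note bb is not produced because z always contributes one a.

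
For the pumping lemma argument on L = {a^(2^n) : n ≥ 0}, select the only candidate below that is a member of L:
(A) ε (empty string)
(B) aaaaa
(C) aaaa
(C) aaaa

The pumping lemma is applied to a string s that lies in L, so first check membership of each option:
- (A) ε has length 0, which is not a power of 2, so it is not in L ✗
- (B) aaaaa has length 5, strictly between 2^2 = 4 and 2^3 = 8, so it is not in L ✗
- (C) aaaa has length 4 = 2^2, so it is in L ✓

Only (C) aaaa is in L, so it is the only candidate that could play the role of s.
(In a complete proof one picks s in terms of the pumping length p so that |s| ≥ p is guaranteed; a fixed string like aaaa illustrates the shape of such an s.)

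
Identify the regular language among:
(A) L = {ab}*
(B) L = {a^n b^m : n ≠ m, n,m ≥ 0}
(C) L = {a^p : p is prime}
(A) {ab}*

(A) L = {ab}* is regular.

This can be recognized by a finite automaton (DFA/NFA).
Regular expressions like {ab}* define regular languages.

The other choices are not regular:
- {a^p : p is prime}: After pumping, the length becomes composite
- {a^n b^m : n ≠ m, n,m ≥ 0}: After pumping a's, we can make n = m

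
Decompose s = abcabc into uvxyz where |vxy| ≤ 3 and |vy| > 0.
u='ab', v='c', x='a', y='b', z='c'

For s = abcabc with pumping length p = 3:

One valid decomposition:
- u = 'ab'
- v = 'c'
- x = 'a'
- y = 'b'
- z = 'c'

Verification:
- uvxyz = 'ab' + 'c' + 'a' + 'b' + 'c' = abcabc ✓
- |vxy| = |'cab'| = 3 ≤ 3 ✓
- |vy| = |'cb'| = 2 > 0 ✓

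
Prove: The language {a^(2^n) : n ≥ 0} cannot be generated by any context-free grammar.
Assume for contradiction that L is context-free, and let p ≥ 1 be the pumping length given by the pumping lemma for CFLs.
Choose s = a^(2^p). Then s ∈ L and |s| = 2^p ≥ p.
By the CFL pumping lemma, s = uvxyz for some u, v, x, y, z with |vxy| ≤ p, |vy| ≥ 1, and uv^i xy^i z ∈ L for every i ≥ 0.
All symbols are a's, so only lengths matter: let k = |vy|, with 1 ≤ k ≤ |vxy| ≤ p < 2^p.

Take i = 2: |uv²xy²z| = 2^p + k, and 2^p < 2^p + k < 2^p + 2^p = 2^(p+1).
So the length lies strictly between consecutive powers of two and is not a power of 2; uv²xy²z ∉ L.

This contradicts the CFL pumping lemma, which requires uv^i xy^i z ∈ L for all i ≥ 0.
Hence L = {a^(2^n) : n ≥ 0} is not context-free. ∎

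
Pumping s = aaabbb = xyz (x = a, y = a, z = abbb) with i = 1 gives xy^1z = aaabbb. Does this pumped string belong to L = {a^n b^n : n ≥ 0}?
Yes

xy¹z = a · a · abbb = aaabbb.
aaabbb = a^3 b^3 has equal counts (3 = 3), so it is in L.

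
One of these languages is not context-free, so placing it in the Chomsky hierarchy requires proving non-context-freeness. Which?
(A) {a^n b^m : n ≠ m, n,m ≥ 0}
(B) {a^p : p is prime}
(B) {a^p : p is prime}

(B) {a^p : p is prime} requires the CFL pumping lemma.

- {a^n b^m : n ≠ m, n,m ≥ 0} is context-free (but not regular)
  • Can be shown non-regular with the regular pumping lemma
  • After pumping a's, we can make n = m

- {a^p : p is prime} is NOT context-free
  • Requires the CFL pumping lemma to prove
  • The CFL pumping lemma also fails because prime gaps are unbounded

The CFL pumping lemma is "stronger" in that it can prove non-membership
in the larger class of context-free languages.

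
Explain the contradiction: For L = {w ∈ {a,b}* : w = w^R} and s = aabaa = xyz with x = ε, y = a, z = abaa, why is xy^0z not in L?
xy⁰z = abaa ∉ L

Pumping with i = 0 replaces y = a by y⁰ = ε:
- Original: s = xyz = aabaa; aabaa reversed is aabaa, the same string, so it is a palindrome and is in L
- Pumped: xy⁰z = ε · ε · abaa = abaa
- abaa reversed is aaba ≠ abaa, so it is not a palindrome and is not in L

The pumping lemma would require xy⁰z ∈ L, so this decomposition yields a contradiction.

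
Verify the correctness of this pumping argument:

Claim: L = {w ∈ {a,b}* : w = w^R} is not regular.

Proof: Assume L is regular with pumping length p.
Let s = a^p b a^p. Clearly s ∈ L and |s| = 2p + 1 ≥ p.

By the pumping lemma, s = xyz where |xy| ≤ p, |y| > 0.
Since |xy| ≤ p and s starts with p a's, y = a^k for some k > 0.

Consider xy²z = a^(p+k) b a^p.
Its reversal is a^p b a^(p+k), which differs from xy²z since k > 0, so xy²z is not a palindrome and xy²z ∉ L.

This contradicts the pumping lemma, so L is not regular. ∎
The proof is correct.

This proof is valid because:
1. s = a^p b a^p is in L and is chosen in terms of p, so |s| ≥ p holds for every p
2. The decomposition analysis is correct: |xy| ≤ p forces y to lie inside the leading a's
3. The contradiction is valid: a^(p+k) b a^p has more a's before the b than after it, so it is not a palindrome
4. The conclusion follows logically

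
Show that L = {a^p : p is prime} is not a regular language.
Assume for contradiction that L is regular, and let p ≥ 1 be the pumping length given by the pumping lemma.
Choose a prime q with q ≥ p (one exists because there are infinitely many primes) and let s = a^q. Then s ∈ L and |s| = q ≥ p.
By the pumping lemma, s = xyz for some x, y, z with |xy| ≤ p, |y| ≥ 1, and xy^i z ∈ L for every i ≥ 0.
Here y = a^k for some k with 1 ≤ k ≤ p, and xy^i z = a^(q + (i − 1)k) for every i ≥ 0.

Take i = q + 1: |xy^(q+1) z| = q + qk = q(k + 1).
Both factors satisfy q ≥ 2 and k + 1 ≥ 2, so q(k + 1) is composite, and xy^(q+1) z ∉ L.

This contradicts the pumping lemma, which requires xy^i z ∈ L for all i ≥ 0.
Hence L = {a^p : p is prime} is not regular. ∎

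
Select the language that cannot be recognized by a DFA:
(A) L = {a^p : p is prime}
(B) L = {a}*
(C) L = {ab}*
(A) {a^p : p is prime}

(A) L = {a^p : p is prime} is NOT regular.

The pumping lemma can be used to prove this:
After pumping, the length becomes composite

The other languages are regular because they can be recognized by finite automata.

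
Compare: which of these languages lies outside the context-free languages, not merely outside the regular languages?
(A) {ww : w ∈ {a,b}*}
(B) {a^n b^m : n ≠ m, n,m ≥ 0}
(A) {ww : w ∈ {a,b}*}

(A) {ww : w ∈ {a,b}*} requires the CFL pumping lemma.

- {a^n b^m : n ≠ m, n,m ≥ 0} is context-free (but not regular)
  • Can be shown non-regular with the regular pumping lemma
  • After pumping a's, we can make n = m

- {ww : w ∈ {a,b}*} is NOT context-free
  • Requires the CFL pumping lemma to prove
  • Cannot verify equality of two arbitrary substrings

The CFL pumping lemma is "stronger" in that it can prove non-membership
in the larger class of context-free languages.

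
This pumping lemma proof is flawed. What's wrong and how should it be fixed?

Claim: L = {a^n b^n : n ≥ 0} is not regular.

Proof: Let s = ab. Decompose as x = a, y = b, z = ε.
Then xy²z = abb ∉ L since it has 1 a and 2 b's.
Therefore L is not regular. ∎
Error: The string s = ab might be shorter than the pumping length p.

Correction: Choose s = a^p b^p to ensure |s| ≥ p. Also, the decomposition is wrong: with |xy| ≤ p, y cannot include b's when s starts with p a's.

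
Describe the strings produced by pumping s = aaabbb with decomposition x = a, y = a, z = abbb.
{xy^i z : i ≥ 0} = {a^(2+i) b^3 : i ≥ 0} = {aabbb, aaabbb, aaaabbb, ...}

With x = a, y = a, z = abbb: Starting with aaabbb and pumping the second 'a', we get strings with 2+i a's followed by 3 b's for i = 0, 1, 2, ...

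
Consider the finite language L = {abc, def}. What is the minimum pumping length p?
p = 4

For a finite language L, the pumping lemma holds vacuously if p > max|s| for s ∈ L.

The longest string in L = {abc, def} has length 3.
If p = 4, then no string s ∈ L has |s| ≥ p, so the condition is vacuously true.

The minimum pumping length is p = 4.

Why no smaller p works: for any p ≤ 3, the longest string s ∈ L has |s| = 3 ≥ p, so it would
have to be pumpable; but pumping up (i = 2, 3, ...) produces ever longer strings, which cannot all lie in the
finite language L. So the pumping property fails for every p ≤ 3.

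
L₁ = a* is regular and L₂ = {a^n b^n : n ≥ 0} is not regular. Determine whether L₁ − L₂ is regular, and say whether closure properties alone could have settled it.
Yes — L₁ − L₂ is regular.

The only string of a* that lies in {a^n b^n} is ε, so L₁ − L₂ = a* − {ε} = a⁺ = aa*, which is regular.

Note that the bare facts "L₁ regular, L₂ non-regular" do not settle the question by themselves: the closure of regular languages under ∪, ∩, complement and difference applies only when BOTH operands are regular. With a non-regular operand the result can come out regular or non-regular depending on the specific languages, so one has to work out L₁ − L₂ for this particular pair, as above.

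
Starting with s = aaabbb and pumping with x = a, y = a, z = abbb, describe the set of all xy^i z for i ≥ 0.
{xy^i z : i ≥ 0} = {a^(2+i) b^3 : i ≥ 0} = {aabbb, aaabbb, aaaabbb, ...}

With x = a, y = a, z = abbb: Starting with aaabbb and pumping the second 'a', we get strings with 2+i a's followed by 3 b's for i = 0, 1, 2, ...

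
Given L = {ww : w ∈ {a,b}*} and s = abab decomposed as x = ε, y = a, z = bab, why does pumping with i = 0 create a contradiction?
xy⁰z = bab ∉ L

Pumping with i = 0 replaces y = a by y⁰ = ε:
- Original: s = xyz = abab; abab splits into halves ab · ab, which are equal, so it is in L (w = ab)
- Pumped: xy⁰z = ε · ε · bab = bab
- bab has odd length 3, so it cannot be written as ww and is not in L

The pumping lemma would require xy⁰z ∈ L, so this decomposition yields a contradiction.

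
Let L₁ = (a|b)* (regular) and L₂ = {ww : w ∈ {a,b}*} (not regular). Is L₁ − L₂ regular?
No — L₁ − L₂ is not regular.

L₁ − L₂ is the complement of {ww} within {a,b}*. If it were regular, its complement {ww} would be regular as well (regular languages are closed under complement) — contradiction. So L₁ − L₂ is not regular.

Note that the bare facts "L₁ regular, L₂ non-regular" do not settle the question by themselves: the closure of regular languages under ∪, ∩, complement and difference applies only when BOTH operands are regular. With a non-regular operand the result can come out regular or non-regular depending on the specific languages, so one has to work out L₁ − L₂ for this particular pair, as above.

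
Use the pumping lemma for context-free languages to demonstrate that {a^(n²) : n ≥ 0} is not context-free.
Assume for contradiction that L is context-free, and let p ≥ 1 be the pumping length given by the pumping lemma for CFLs.
Choose s = a^(p²). Then s ∈ L and |s| = p² ≥ p.
By the CFL pumping lemma, s = uvxyz for some u, v, x, y, z with |vxy| ≤ p, |vy| ≥ 1, and uv^i xy^i z ∈ L for every i ≥ 0.
All symbols are a's, so only lengths matter: let k = |vy|, with 1 ≤ k ≤ |vxy| ≤ p.

Take i = 2: |uv²xy²z| = p² + k, and p² < p² + k ≤ p² + p < (p + 1)².
So the length lies strictly between consecutive squares and is not a perfect square; uv²xy²z ∉ L.

This contradicts the CFL pumping lemma, which requires uv^i xy^i z ∈ L for all i ≥ 0.
Hence L = {a^(n²) : n ≥ 0} is not context-free. ∎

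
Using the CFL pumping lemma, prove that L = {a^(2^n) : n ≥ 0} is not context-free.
Assume for contradiction that L is context-free, and let p ≥ 1 be the pumping length given by the pumping lemma for CFLs.
Choose s = a^(2^p). Then s ∈ L and |s| = 2^p ≥ p.
By the CFL pumping lemma, s = uvxyz for some u, v, x, y, z with |vxy| ≤ p, |vy| ≥ 1, and uv^i xy^i z ∈ L for every i ≥ 0.
All symbols are a's, so only lengths matter: let k = |vy|, with 1 ≤ k ≤ |vxy| ≤ p < 2^p.

Take i = 2: |uv²xy²z| = 2^p + k, and 2^p < 2^p + k < 2^p + 2^p = 2^(p+1).
So the length lies strictly between consecutive powers of two and is not a power of 2; uv²xy²z ∉ L.

This contradicts the CFL pumping lemma, which requires uv^i xy^i z ∈ L for all i ≥ 0.
Hence L = {a^(2^n) : n ≥ 0} is not context-free. ∎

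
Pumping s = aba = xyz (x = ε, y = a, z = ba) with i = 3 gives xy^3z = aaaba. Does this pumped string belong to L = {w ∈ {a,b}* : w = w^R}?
No

xy³z = ε · aaa · ba = aaaba.
aaaba reversed is abaaa ≠ aaaba, so it is not a palindrome and is not in L.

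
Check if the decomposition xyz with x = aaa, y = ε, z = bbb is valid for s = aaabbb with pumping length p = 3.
Violated: |y| > 0

The decomposition x = aaa, y = ε, z = bbb for s = aaabbb with p = 3
violates the constraint: |y| > 0

|y| = 0, but the pumping lemma requires |y| > 0 (y must be non-empty).

Pumping lemma constraints:
1. xyz = s (decomposition is valid)
2. |xy| ≤ p
3. |y| > 0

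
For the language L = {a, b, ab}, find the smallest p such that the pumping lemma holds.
p = 3

For a finite language L, the pumping lemma holds vacuously if p > max|s| for s ∈ L.

The longest string in L = {a, b, ab} has length 2.
If p = 3, then no string s ∈ L has |s| ≥ p, so the condition is vacuously true.

The minimum pumping length is p = 3.

Why no smaller p works: for any p ≤ 2, the longest string s ∈ L has |s| = 2 ≥ p, so it would
have to be pumpable; but pumping up (i = 2, 3, ...) produces ever longer strings, which cannot all lie in the
finite language L. So the pumping property fails for every p ≤ 2.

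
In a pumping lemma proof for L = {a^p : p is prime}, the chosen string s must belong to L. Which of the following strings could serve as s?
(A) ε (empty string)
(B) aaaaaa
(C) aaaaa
(C) aaaaa

The pumping lemma is applied to a string s that lies in L, so first check membership of each option:
- (A) ε has length 0, which is not prime, so it is not in L ✗
- (B) aaaaaa has length 6 = 2 × 3, which is not prime, so it is not in L ✗
- (C) aaaaa has length 5, which is prime, so it is in L ✓

Only (C) aaaaa is in L, so it is the only candidate that could play the role of s.
(In a complete proof one picks s in terms of the pumping length p so that |s| ≥ p is guaranteed; a fixed string like aaaaa illustrates the shape of such an s.)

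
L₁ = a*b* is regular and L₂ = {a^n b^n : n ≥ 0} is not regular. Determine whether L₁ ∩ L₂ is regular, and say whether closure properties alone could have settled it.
No — L₁ ∩ L₂ is not regular.

Every string a^n b^n already lies in a*b*, so L₁ ∩ L₂ = {a^n b^n : n ≥ 0} = L₂ itself, which is the standard non-regular language (pump s = a^p b^p).

Note that the bare facts "L₁ regular, L₂ non-regular" do not settle the question by themselves: the closure of regular languages under ∪, ∩, complement and difference applies only when BOTH operands are regular. With a non-regular operand the result can come out regular or non-regular depending on the specific languages, so one has to work out L₁ ∩ L₂ for this particular pair, as above.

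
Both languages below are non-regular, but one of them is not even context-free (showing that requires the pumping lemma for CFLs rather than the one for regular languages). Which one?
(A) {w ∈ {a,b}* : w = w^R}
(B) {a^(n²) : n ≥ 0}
(B) {a^(n²) : n ≥ 0}

(B) {a^(n²) : n ≥ 0} requires the CFL pumping lemma.

- {w ∈ {a,b}* : w = w^R} is context-free (but not regular)
  • Can be shown non-regular with the regular pumping lemma
  • After pumping, the string is no longer symmetric

- {a^(n²) : n ≥ 0} is NOT context-free
  • Requires the CFL pumping lemma to prove
  • Gaps between squares grow unboundedly

The CFL pumping lemma is "stronger" in that it can prove non-membership
in the larger class of context-free languages.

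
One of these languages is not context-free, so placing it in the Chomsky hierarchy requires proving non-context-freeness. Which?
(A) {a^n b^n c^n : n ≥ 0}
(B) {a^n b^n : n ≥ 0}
(A) {a^n b^n c^n : n ≥ 0}

(A) {a^n b^n c^n : n ≥ 0} requires the CFL pumping lemma.

- {a^n b^n : n ≥ 0} is context-free (but not regular)
  • Can be shown non-regular with the regular pumping lemma
  • After pumping, the number of a's and b's become unequal

- {a^n b^n c^n : n ≥ 0} is NOT context-free
  • Requires the CFL pumping lemma to prove
  • Cannot maintain three equal counts simultaneously

The CFL pumping lemma is "stronger" in that it can prove non-membership
in the larger class of context-free languages.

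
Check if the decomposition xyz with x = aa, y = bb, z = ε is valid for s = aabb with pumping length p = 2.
Violated: |xy| ≤ p

The decomposition x = aa, y = bb, z = ε for s = aabb with p = 2
violates the constraint: |xy| ≤ p

|xy| = |aabb| = 4 > 2 = p. The decomposition puts too many characters in xy.

Pumping lemma constraints:
1. xyz = s (decomposition is valid)
2. |xy| ≤ p
3. |y| > 0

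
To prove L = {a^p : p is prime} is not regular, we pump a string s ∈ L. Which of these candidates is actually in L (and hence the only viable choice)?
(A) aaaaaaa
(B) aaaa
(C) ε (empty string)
(A) aaaaaaa

The pumping lemma is applied to a string s that lies in L, so first check membership of each option:
- (A) aaaaaaa has length 7, which is prime, so it is in L ✓
- (B) aaaa has length 4 = 2 × 2, which is not prime, so it is not in L ✗
- (C) ε has length 0, which is not prime, so it is not in L ✗

Only (A) aaaaaaa is in L, so it is the only candidate that could play the role of s.
(In a complete proof one picks s in terms of the pumping length p so that |s| ≥ p is guaranteed; a fixed string like aaaaaaa illustrates the shape of such an s.)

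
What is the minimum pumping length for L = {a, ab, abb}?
p = 4

For a finite language L, the pumping lemma holds vacuously if p > max|s| for s ∈ L.

The longest string in L = {a, ab, abb} has length 3.
If p = 4, then no string s ∈ L has |s| ≥ p, so the condition is vacuously true.

The minimum pumping length is p = 4.

Why no smaller p works: for any p ≤ 3, the longest string s ∈ L has |s| = 3 ≥ p, so it would
have to be pumpable; but pumping up (i = 2, 3, ...) produces ever longer strings, which cannot all lie in the
finite language L. So the pumping property fails for every p ≤ 3.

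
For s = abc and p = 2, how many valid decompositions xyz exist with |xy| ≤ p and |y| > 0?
3

For s = 'abc' with pumping length p = 2:

Constraints: |xy| ≤ 2, |y| > 0

Valid decompositions (|xy| ≤ p, |y| ≥ 1):
  • x='', y='a', z='bc'
  • x='a', y='b', z='c'
  • x='', y='ab', z='c'

Total count: 3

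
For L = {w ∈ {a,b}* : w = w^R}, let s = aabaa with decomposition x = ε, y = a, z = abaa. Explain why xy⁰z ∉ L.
xy⁰z = abaa ∉ L

Pumping with i = 0 replaces y = a by y⁰ = ε:
- Original: s = xyz = aabaa; aabaa reversed is aabaa, the same string, so it is a palindrome and is in L
- Pumped: xy⁰z = ε · ε · abaa = abaa
- abaa reversed is aaba ≠ abaa, so it is not a palindrome and is not in L

The pumping lemma would require xy⁰z ∈ L, so this decomposition yields a contradiction.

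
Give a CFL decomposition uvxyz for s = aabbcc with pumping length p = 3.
u='aa', v='b', x='b', y='c', z='c'

For s = aabbcc with pumping length p = 3:

One valid decomposition:
- u = 'aa'
- v = 'b'
- x = 'b'
- y = 'c'
- z = 'c'

Verification:
- uvxyz = 'aa' + 'b' + 'b' + 'c' + 'c' = aabbcc ✓
- |vxy| = |'bbc'| = 3 ≤ 3 ✓
- |vy| = |'bc'| = 2 > 0 ✓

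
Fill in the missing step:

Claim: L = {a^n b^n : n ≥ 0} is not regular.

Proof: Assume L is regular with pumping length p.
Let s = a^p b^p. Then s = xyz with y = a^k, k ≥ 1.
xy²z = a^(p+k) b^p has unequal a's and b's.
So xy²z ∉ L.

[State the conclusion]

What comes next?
This contradicts the pumping lemma for regular languages,
which guarantees xy^i z ∈ L for all i ≥ 0.

Since our assumption that L is regular leads to a contradiction,
we conclude that L = {a^n b^n : n ≥ 0} is NOT regular. ∎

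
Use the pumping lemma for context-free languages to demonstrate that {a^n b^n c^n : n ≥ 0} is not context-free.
Assume for contradiction that L is context-free, and let p ≥ 1 be the pumping length given by the pumping lemma for CFLs.
Choose s = a^p b^p c^p. Then s ∈ L and |s| = 3p ≥ p.
By the CFL pumping lemma, s = uvxyz for some u, v, x, y, z with |vxy| ≤ p, |vy| ≥ 1, and uv^i xy^i z ∈ L for every i ≥ 0.

Because |vxy| ≤ p, the window vxy cannot contain both an a and a c: any substring of s containing both must include the entire block b^p plus at least one a and one c, so it has length ≥ p + 2 > p.
Hence at least one of the letters a, c does not occur in vy at all.

Take i = 0: the string uxz is obtained from s by deleting |vy| ≥ 1 symbols, so |uxz| = 3p − |vy| < 3p.
But the letter (a or c) that does not occur in vy still occurs exactly p times in uxz. Every string of L with exactly p copies of some letter is a^p b^p c^p, of length 3p. Since |uxz| < 3p, uxz ∉ L.

This contradicts the CFL pumping lemma, which requires uv^i xy^i z ∈ L for all i ≥ 0.
Hence L = {a^n b^n c^n : n ≥ 0} is not context-free. ∎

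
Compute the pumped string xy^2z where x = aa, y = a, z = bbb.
aaaabbb

Given x = 'aa', y = 'a', z = 'bbb' and i = 2:

xy^2z = x + y·y·...·y (2 times) + z
       = 'aa' + 'a'^2 + 'bbb'
       = 'aa' + 'aa' + 'bbb'
       = 'aaaabbb'

The pumped string is 'aaaabbb' with length 7.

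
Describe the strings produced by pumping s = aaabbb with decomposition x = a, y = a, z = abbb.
{xy^i z : i ≥ 0} = {a^(2+i) b^3 : i ≥ 0} = {aabbb, aaabbb, aaaabbb, ...}

With x = a, y = a, z = abbb: Starting with aaabbb and pumping the second 'a', we get strings with 2+i a's followed by 3 b's for i = 0, 1, 2, ...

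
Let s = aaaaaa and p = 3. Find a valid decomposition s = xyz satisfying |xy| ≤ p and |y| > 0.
x = 'aa', y = 'a', z = 'aaa'

For s = aaaaaa and p = 3, one valid decomposition is:
- x = 'aa' (length 2)
- y = 'a' (length 1)
- z = 'aaa' (length 3)

Verification:
- xyz = 'aa' + 'a' + 'aaa' = aaaaaa ✓
- |xy| = 3 ≤ 3 ✓
- |y| = 1 > 0 ✓

All pumping lemma constraints are satisfied.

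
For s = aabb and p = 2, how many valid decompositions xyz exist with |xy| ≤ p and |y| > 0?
3

For s = 'aabb' with pumping length p = 2:

Constraints: |xy| ≤ 2, |y| > 0

Valid decompositions (|xy| ≤ p, |y| ≥ 1):
  • x='', y='a', z='abb'
  • x='a', y='a', z='bb'
  • x='', y='aa', z='bb'

Total count: 3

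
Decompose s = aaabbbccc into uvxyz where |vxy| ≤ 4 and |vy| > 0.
u='aa', v='a', x='bb', y='b', z='ccc'

For s = aaabbbccc with pumping length p = 4:

One valid decomposition:
- u = 'aa'
- v = 'a'
- x = 'bb'
- y = 'b'
- z = 'ccc'

Verification:
- uvxyz = 'aa' + 'a' + 'bb' + 'b' + 'ccc' = aaabbbccc ✓
- |vxy| = |'abbb'| = 4 ≤ 4 ✓
- |vy| = |'ab'| = 2 > 0 ✓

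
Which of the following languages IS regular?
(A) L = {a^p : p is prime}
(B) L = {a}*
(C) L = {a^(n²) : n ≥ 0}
(B) {a}*

(B) L = {a}* is regular.

This can be recognized by a finite automaton (DFA/NFA).
Regular expressions like {a}* define regular languages.

The other choices are not regular:
- {a^p : p is prime}: After pumping, the length becomes composite
- {a^(n²) : n ≥ 0}: After pumping, length is no longer a perfect square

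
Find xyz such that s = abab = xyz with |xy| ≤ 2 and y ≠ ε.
x = '', y = 'a', z = 'bab'

For s = abab and p = 2, one valid decomposition is:
- x = '' (length 0)
- y = 'a' (length 1)
- z = 'bab' (length 3)

Verification:
- xyz = '' + 'a' + 'bab' = abab ✓
- |xy| = 1 ≤ 2 ✓
- |y| = 1 > 0 ✓

All pumping lemma constraints are satisfied.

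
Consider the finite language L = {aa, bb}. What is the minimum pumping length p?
p = 3

For a finite language L, the pumping lemma holds vacuously if p > max|s| for s ∈ L.

The longest string in L = {aa, bb} has length 2.
If p = 3, then no string s ∈ L has |s| ≥ p, so the condition is vacuously true.

The minimum pumping length is p = 3.

Why no smaller p works: for any p ≤ 2, the longest string s ∈ L has |s| = 2 ≥ p, so it would
have to be pumpable; but pumping up (i = 2, 3, ...) produces ever longer strings, which cannot all lie in the
finite language L. So the pumping property fails for every p ≤ 2.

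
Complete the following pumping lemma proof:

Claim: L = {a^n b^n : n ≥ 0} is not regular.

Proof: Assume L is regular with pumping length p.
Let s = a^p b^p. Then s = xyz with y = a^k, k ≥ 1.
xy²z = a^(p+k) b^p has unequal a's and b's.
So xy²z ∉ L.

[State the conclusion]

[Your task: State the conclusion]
This contradicts the pumping lemma for regular languages,
which guarantees xy^i z ∈ L for all i ≥ 0.

Since our assumption that L is regular leads to a contradiction,
we conclude that L = {a^n b^n : n ≥ 0} is NOT regular. ∎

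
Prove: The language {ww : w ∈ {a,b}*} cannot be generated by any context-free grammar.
Assume for contradiction that L is context-free, and let p ≥ 1 be the pumping length given by the pumping lemma for CFLs.
Choose s = a^p b^p a^p b^p. Then s ∈ L (take w = a^p b^p) and |s| = 4p ≥ p.
By the CFL pumping lemma, s = uvxyz for some u, v, x, y, z with |vxy| ≤ p, |vy| ≥ 1, and uv^i xy^i z ∈ L for every i ≥ 0.

Write s as four blocks A₁ B₁ A₂ B₂ with A₁ = A₂ = a^p and B₁ = B₂ = b^p. Since |vxy| ≤ p, the window vxy lies inside at most two adjacent blocks. Take i = 0 and let t = uxz, so |t| = 4p − |vy| with 1 ≤ |vy| ≤ p. If |t| is odd, t ∉ L immediately, so assume |vy| is even (hence |vy| ≥ 2) and |t|/2 = 2p − |vy|/2, which satisfies p ≤ |t|/2 ≤ 2p − 1.

Case 1 (vxy inside A₁B₁): t = a^(p−j) b^(p−l) a^p b^p with j + l = |vy|. The second half of t has length < 2p, so it is a suffix of the trailing a^p b^p and ends in b; the first half is a^(p−j) b^(p−l) a^((j+l)/2), which ends in a because (j+l)/2 ≥ 1. The halves differ, so t ∉ L.

Case 2 (vxy inside B₁A₂, straddling the middle): t = a^p b^(p−j) a^(p−l) b^p with j + l = |vy|. If t = ww, then w is a prefix of t of length ≥ p, so w begins with a^p; and w is a suffix of t of length ≥ p, so w ends with b^p. That forces |w| ≥ 2p, contradicting |w| = |t|/2 ≤ 2p − 1. So t ∉ L.

Case 3 (vxy inside A₂B₂): t = a^p b^p a^(p−j) b^(p−l) with j + l = |vy|. The first half of t is a prefix of a^p b^p, so it begins with a; the second half is b^((j+l)/2) a^(p−j) b^(p−l), which begins with b. The halves differ, so t ∉ L.

In every case uv⁰xy⁰z = uxz ∉ L.

This contradicts the CFL pumping lemma, which requires uv^i xy^i z ∈ L for all i ≥ 0.
Hence L = {ww : w ∈ {a,b}*} is not context-free. ∎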